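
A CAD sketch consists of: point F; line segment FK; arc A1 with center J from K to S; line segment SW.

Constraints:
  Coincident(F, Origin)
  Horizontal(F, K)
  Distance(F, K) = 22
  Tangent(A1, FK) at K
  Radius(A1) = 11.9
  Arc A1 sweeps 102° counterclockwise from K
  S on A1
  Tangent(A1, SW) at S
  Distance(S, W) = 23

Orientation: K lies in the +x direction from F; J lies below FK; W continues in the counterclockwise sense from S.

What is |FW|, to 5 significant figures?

39.860

F is at the origin; F and K share the same y with |FK| = 22.0 and K on the +x side, so K = (22.000, 0.0000). The tangent condition forces JK to be normal to FK, so J = K + (0, -11.9) = (22.000, -11.900). On A1, K sits at bearing 90° from J; a 102° counterclockwise sweep puts S at bearing 192°, so S = J + 11.9·(cos 192°, sin 192°) = (10.360, -14.374). Tangency of A1 to SW means the radius JS is perpendicular to SW, so SW runs along (−sin 192°, cos 192°); with |SW| = 23.0, W = (15.142, -36.872). Then |FW| = |W − F| = 39.860.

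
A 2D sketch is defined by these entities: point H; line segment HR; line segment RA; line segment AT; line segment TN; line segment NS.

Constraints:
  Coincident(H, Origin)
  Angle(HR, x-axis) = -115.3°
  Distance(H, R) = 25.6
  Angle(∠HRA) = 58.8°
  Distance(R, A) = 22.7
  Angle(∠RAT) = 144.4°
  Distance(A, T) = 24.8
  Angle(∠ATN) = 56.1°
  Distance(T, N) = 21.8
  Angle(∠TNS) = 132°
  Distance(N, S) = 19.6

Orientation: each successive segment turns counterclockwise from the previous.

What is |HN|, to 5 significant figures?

9.1856

∠RAT = 144.4° gives AT at 41.500° from the x-axis; with |AT| = 24.8, T = (30.213, -4.3781). ∠ATN = 56.1° gives TN at 165.40° from the x-axis; with |TN| = 21.8, N = (9.1174, 1.1170). Then |HN| = |N − H| = 9.1856.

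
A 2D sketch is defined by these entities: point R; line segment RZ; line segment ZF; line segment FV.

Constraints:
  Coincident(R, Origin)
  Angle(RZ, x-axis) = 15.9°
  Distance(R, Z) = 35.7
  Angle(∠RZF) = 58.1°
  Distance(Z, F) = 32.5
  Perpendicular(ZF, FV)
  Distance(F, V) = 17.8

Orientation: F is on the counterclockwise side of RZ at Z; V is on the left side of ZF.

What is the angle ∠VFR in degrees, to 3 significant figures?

24.2°

R is at the origin; RZ runs at 15.9° with length 35.7, so Z = 35.7·(cos 15.9°, sin 15.9°) = (34.3, 9.78). ∠RZF = 58.1°, so ZF runs at 15.9° + (180° − 58.1°) = 138° from the x-axis; with |ZF| = 32.5, F = Z + 32.5·(cos 138°, sin 138°) = (10.3, 31.6). ZF ⟂ FV; with |FV| = 17.8 on the left of ZF, V = F + 17.8·(-0.672, -0.741) = (-1.70, 18.4). Then cos ∠VFR = FV·FR / (|FV||FR|), giving 24.2°.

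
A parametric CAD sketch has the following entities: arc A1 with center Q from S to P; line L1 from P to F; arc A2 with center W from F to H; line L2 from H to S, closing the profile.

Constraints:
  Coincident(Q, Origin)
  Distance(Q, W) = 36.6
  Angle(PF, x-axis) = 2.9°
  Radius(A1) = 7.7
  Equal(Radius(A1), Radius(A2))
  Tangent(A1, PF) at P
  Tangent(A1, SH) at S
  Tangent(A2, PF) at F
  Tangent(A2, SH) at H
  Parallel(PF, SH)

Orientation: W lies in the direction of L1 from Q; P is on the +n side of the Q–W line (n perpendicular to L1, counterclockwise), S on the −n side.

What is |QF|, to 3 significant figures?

37.4

Tangency of A1 to both parallel lines with radius 7.7 puts P and S at Q ± 7.7·n: P = (-0.390, 7.69), S = (0.390, -7.69). Equal radii place F and H the same way about W: F = W + 7.7·n = (36.2, 9.54), H = W − 7.7·n = (36.9, -5.84). Then |QF| = |F − Q| = 37.4.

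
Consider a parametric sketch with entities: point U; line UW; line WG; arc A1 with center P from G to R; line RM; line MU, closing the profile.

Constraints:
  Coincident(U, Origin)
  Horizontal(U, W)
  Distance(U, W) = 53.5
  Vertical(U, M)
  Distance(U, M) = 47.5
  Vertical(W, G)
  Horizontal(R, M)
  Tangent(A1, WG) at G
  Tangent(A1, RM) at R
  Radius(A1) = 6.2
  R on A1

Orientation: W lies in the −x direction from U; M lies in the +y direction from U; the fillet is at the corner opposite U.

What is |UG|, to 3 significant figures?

67.6

U is at the origin; U and W share the same y with |UW| = 53.5 and W on the −x side, so W = (-53.5, 0.00). U and M share the same x with |UM| = 47.5 and M on the +y side, so M = (0.00, 47.5). The virtual corner opposite U is at (-53.5, 47.5). A1 meets WG tangentially, so PG is at right angles to WG and the tangent condition forces PR to be normal to RM, with radius 6.2, so the center P sits 6.2 in from both sides at P = (-47.3, 41.3). That places the tangent points at G = (-53.5, 41.3) on WG and R = (-47.3, 47.5) on RM. Then |UG| = |G − U| = 67.6.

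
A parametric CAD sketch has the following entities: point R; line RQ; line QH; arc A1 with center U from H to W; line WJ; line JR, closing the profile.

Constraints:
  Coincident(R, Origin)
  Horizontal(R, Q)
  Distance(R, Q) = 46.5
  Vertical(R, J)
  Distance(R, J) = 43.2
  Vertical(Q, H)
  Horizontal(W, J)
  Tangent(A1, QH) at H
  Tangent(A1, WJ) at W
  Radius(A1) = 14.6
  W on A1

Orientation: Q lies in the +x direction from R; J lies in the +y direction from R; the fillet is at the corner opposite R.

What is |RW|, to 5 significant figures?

53.701

The virtual corner opposite R is at (46.500, 43.200). Since A1 is tangent to QH there, UH ⟂ QH and the tangent condition forces UW to be normal to WJ, with radius 14.6, so the center U sits 14.6 in from both sides at U = (31.900, 28.600). That places the tangent points at H = (46.500, 28.600) on QH and W = (31.900, 43.200) on WJ. Then |RW| = |W − R| = 53.701.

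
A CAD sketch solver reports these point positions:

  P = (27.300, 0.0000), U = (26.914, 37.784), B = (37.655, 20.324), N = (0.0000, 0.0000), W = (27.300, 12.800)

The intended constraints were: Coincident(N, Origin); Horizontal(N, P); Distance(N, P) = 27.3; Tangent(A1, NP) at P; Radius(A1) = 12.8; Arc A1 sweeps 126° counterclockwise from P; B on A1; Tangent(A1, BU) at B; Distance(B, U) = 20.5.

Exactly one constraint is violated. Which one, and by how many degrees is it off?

Tangent(A1, BU) at B — off by 4.40°.

N = (0.00, 0.00) ✓; N.y = 0.00, P.y = 0.00 ✓; |NP| = 27.30 ✓; ∠(WP, PN) = 90.00° ✓; |WP| = 12.80 ✓; bearing(W→B) − bearing(W→P) = 126.0° ✓; |WB| = 12.80 ✓; ∠(WB, BU) = 94.40° ✗; |BU| = 20.50 ✓.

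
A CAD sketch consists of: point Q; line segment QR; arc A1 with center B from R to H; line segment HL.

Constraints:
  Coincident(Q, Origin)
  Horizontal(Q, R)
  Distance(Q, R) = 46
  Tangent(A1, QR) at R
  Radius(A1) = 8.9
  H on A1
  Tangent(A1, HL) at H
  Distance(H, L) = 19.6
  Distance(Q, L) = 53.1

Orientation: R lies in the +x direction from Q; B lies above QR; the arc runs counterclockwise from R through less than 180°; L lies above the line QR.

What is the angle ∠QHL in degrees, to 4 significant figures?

73.29°

Checks: Q.y = 0.00, R.y = 0.00 ✓; |BH| = 8.900 ✓; ∠(BH, HL) = 90.00° ✓; |HL| = 19.60 ✓; |QL| = 53.10 ✓.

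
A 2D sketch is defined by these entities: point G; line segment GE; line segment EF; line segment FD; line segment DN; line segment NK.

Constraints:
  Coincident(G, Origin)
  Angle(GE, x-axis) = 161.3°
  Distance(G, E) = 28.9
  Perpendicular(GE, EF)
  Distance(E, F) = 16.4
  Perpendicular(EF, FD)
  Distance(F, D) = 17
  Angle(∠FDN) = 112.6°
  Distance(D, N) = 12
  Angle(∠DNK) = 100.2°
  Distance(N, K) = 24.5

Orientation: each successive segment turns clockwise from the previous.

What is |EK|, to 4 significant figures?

8.015

G is at the origin; GE runs at 161.3° with length 28.9, so E = (-27.37, 9.266). GE is perpendicular to EF, so EF runs at 71.30°; with |EF| = 16.4, F = (-22.12, 24.80). EF ⟂ FD, so FD runs at -18.70°; with |FD| = 17.0, D = (-6.014, 19.35). ∠FDN = 112.6° gives DN at -86.10° from the x-axis; with |DN| = 12.0, N = (-5.198, 7.377). ∠DNK = 100.2° gives NK at -165.9° from the x-axis; with |NK| = 24.5, K = (-28.96, 1.409). Then |EK| = |K − E| = 8.015.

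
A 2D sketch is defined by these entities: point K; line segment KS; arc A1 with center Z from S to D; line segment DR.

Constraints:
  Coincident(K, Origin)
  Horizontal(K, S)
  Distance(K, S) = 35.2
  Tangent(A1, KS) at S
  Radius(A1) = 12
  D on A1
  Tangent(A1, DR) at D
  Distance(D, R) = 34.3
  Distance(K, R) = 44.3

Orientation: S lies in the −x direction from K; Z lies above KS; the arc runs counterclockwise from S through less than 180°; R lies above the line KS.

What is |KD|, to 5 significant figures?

25.220

K is at the origin; KS is horizontal with |KS| = 35.2 and S on the −x side, so S = (-35.200, 0.0000). Since A1 is tangent to KS there, ZS ⟂ KS, so Z = S + (0, 12) = (-35.200, 12.000). Since ZD ⟂ DR (tangency), |ZR| = √(12.0² + 34.3²) = 36.339 regardless of where D sits on A1. So R lies on both circle(K, 44.3) and circle(Z, 36.339); the above-KS intersection is R = (-14.494, 41.862). D is the foot of the tangent from R: D = (-23.634, 8.8022).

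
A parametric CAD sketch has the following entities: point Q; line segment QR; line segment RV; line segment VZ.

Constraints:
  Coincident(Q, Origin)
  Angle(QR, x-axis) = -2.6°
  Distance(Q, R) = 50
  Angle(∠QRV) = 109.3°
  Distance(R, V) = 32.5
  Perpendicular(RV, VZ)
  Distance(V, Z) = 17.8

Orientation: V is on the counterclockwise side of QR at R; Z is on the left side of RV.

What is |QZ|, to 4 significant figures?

57.16

∠QRV = 109.3°, so RV runs at -2.6° + (180° − 109.3°) = 68.10° from the x-axis; with |RV| = 32.5, V = R + 32.5·(cos 68.10°, sin 68.10°) = (62.07, 27.89). RV is perpendicular to VZ; with |VZ| = 17.8 on the left of RV, Z = V + 17.8·(-0.9278, 0.3730) = (45.56, 34.53). Then |QZ| = |Z − Q| = 57.16.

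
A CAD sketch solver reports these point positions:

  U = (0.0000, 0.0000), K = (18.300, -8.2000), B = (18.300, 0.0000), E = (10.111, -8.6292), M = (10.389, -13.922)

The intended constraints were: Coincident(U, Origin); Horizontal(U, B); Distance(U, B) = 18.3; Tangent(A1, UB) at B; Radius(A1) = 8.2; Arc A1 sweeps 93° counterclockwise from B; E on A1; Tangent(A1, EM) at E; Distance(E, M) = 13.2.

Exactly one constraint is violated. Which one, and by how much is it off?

Distance(E, M) = 13.2 — off by 7.90.

U = (0.00, 0.00) ✓; U.y = 0.00, B.y = 0.00 ✓; |UB| = 18.30 ✓; ∠(KB, BU) = 90.00° ✓; |KB| = 8.200 ✓; bearing(K→E) − bearing(K→B) = 93.00° ✓; |KE| = 8.200 ✓; ∠(KE, EM) = 89.99° ✓; |EM| = 5.300 ✗.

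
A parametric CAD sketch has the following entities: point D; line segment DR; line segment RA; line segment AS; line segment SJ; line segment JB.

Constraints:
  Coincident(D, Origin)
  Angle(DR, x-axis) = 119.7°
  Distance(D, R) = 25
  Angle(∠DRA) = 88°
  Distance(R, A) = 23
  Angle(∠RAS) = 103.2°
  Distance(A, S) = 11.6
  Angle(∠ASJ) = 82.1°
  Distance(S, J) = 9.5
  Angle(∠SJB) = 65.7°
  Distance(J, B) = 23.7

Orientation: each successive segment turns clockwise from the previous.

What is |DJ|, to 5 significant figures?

19.970

D is at the origin; DR runs at 119.7° with length 25.0, so R = (-12.386, 21.716). ∠DRA = 88.0° gives RA at 27.700° from the x-axis; with |RA| = 23.0, A = (7.9776, 32.407). ∠RAS = 103.2° gives AS at -49.100° from the x-axis; with |AS| = 11.6, S = (15.573, 23.639). ∠ASJ = 82.1° gives SJ at -147.00° from the x-axis; with |SJ| = 9.5, J = (7.6052, 18.465). Then |DJ| = |J − D| = 19.970.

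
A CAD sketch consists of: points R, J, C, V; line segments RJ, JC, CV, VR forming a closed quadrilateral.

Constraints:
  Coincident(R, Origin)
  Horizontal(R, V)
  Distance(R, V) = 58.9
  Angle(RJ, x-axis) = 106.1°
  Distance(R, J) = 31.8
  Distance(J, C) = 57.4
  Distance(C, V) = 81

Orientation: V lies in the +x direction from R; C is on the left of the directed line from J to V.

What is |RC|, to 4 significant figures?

79.77

Checks: R = (0.00, 0.00) ✓; |JC| = 57.40 ✓; |CV| = 81.00 ✓.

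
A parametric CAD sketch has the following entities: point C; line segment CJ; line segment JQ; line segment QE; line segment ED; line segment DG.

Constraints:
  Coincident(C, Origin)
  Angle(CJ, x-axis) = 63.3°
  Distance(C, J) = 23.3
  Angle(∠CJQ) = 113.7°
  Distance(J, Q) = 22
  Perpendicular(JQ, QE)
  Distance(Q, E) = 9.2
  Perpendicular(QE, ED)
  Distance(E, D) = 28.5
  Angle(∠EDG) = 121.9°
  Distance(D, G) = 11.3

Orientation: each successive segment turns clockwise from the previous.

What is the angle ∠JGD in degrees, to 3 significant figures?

56.3°

C is at the origin; CJ runs at 63.3° with length 23.3, so J = (10.5, 20.8). ∠CJQ = 113.7° gives JQ at -3.00° from the x-axis; with |JQ| = 22.0, Q = (32.4, 19.7). JQ is perpendicular to QE, so QE runs at -93.0°; with |QE| = 9.2, E = (32.0, 10.5). QE is perpendicular to ED, so ED runs at 177°; with |ED| = 28.5, D = (3.50, 12.0). ∠EDG = 121.9° gives DG at 119° from the x-axis; with |DG| = 11.3, G = (-1.96, 21.9). Then cos ∠JGD = GJ·GD / (|GJ||GD|), giving 56.3°.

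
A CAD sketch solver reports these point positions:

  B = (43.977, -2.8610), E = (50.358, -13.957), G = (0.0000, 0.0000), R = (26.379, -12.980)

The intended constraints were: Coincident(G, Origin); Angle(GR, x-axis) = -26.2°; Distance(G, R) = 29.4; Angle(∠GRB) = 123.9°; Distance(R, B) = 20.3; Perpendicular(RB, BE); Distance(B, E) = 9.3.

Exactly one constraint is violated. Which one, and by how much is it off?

Distance(B, E) = 9.3 — off by 3.50.

G = (0.00, 0.00) ✓; GR at -26.20° ✓; |GR| = 29.40 ✓; ∠GRB = 123.9° ✓; |RB| = 20.30 ✓; ∠(RB, BE) = 90.00° ✓; |BE| = 12.80 ✗.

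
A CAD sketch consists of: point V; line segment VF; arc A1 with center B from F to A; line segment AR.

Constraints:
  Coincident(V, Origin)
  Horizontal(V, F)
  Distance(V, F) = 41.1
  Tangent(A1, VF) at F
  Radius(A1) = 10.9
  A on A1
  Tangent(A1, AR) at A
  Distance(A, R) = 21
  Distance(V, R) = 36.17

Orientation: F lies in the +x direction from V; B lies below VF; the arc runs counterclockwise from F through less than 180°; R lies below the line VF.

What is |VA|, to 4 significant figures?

31.66

Checks: ∠(BF, FV) = 90.00° ✓; |BF| = 10.90 ✓; |BA| = 10.90 ✓; ∠(BA, AR) = 90.00° ✓; |AR| = 21.00 ✓; |VR| = 36.17 ✓.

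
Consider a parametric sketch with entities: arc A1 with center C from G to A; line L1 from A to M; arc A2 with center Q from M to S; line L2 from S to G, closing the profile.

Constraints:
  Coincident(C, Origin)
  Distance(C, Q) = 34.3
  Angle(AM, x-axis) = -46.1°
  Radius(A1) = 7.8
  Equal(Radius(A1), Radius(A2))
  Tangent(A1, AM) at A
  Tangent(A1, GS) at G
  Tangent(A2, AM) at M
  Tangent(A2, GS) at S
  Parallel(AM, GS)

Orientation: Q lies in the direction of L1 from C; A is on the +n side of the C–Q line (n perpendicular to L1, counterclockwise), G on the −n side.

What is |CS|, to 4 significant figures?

35.18

The slot axis is L1's direction at -46.1°, so u = (cos -46.1°, sin -46.1°) = (0.6934, -0.7206) and n = (−sin -46.1°, cos -46.1°) = (0.7206, 0.6934). C is at the origin and Q lies 34.3 along u from C, so Q = 34.3·u = (23.78, -24.71). Tangency of A1 to both parallel lines with radius 7.8 puts A and G at C ± 7.8·n: A = (5.620, 5.409), G = (-5.620, -5.409). Equal radii place M and S the same way about Q: M = Q + 7.8·n = (29.40, -19.31), S = Q − 7.8·n = (18.16, -30.12). Then |CS| = |S − C| = 35.18.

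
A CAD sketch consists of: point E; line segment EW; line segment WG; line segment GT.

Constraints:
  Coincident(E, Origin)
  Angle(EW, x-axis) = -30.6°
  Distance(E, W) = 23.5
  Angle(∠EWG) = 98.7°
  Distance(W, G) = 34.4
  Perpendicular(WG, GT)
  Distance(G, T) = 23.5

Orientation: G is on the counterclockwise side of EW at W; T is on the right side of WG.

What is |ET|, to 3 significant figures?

60.2

∠EWG = 98.7°, so WG runs at -30.6° + (180° − 98.7°) = 50.7° from the x-axis; with |WG| = 34.4, G = W + 34.4·(cos 50.7°, sin 50.7°) = (42.0, 14.7). WG ⟂ GT; with |GT| = 23.5 on the right of WG, T = G + 23.5·(0.774, -0.633) = (60.2, -0.227). Then |ET| = |T − E| = 60.2.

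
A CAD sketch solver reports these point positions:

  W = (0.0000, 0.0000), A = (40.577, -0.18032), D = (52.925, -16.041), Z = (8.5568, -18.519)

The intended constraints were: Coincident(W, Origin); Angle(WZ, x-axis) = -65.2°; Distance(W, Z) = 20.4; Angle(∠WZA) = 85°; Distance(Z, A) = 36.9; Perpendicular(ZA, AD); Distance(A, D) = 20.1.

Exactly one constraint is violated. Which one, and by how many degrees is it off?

Perpendicular(ZA, AD) — off by 8.10°.

W = (0.00, 0.00) ✓; WZ at -65.20° ✓; |WZ| = 20.40 ✓; ∠WZA = 85.00° ✓; |ZA| = 36.90 ✓; ∠(ZA, AD) = 81.90° ✗; |AD| = 20.10 ✓.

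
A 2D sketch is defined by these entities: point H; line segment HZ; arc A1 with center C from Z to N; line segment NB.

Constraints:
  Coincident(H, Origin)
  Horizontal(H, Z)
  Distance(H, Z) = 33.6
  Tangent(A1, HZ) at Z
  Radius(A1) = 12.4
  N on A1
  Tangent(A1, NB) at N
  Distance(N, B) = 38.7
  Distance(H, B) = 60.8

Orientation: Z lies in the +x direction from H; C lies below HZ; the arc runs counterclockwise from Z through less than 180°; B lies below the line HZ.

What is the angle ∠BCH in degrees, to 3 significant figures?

105°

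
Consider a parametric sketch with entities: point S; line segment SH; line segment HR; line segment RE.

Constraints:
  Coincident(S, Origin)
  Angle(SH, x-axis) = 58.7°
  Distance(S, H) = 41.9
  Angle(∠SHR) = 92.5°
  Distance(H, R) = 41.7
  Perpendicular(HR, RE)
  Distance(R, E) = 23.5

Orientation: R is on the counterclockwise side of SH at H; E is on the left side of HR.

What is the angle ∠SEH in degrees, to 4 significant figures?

52.27°

S is at the origin; SH runs at 58.7° with length 41.9, so H = 41.9·(cos 58.7°, sin 58.7°) = (21.77, 35.80). ∠SHR = 92.5°, so HR runs at 58.7° + (180° − 92.5°) = 146.2° from the x-axis; with |HR| = 41.7, R = H + 41.7·(cos 146.2°, sin 146.2°) = (-12.88, 59.00). The perpendicularity gives RE at right angles to HR; with |RE| = 23.5 on the left of HR, E = R + 23.5·(-0.5563, -0.8310) = (-25.96, 39.47). Then cos ∠SEH = ES·EH / (|ES||EH|), giving 52.27°.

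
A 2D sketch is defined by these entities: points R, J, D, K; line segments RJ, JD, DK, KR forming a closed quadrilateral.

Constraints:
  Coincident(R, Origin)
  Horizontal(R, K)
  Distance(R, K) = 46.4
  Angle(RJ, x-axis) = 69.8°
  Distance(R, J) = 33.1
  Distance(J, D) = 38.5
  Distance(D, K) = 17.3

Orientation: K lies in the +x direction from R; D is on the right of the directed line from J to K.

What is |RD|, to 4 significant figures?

29.52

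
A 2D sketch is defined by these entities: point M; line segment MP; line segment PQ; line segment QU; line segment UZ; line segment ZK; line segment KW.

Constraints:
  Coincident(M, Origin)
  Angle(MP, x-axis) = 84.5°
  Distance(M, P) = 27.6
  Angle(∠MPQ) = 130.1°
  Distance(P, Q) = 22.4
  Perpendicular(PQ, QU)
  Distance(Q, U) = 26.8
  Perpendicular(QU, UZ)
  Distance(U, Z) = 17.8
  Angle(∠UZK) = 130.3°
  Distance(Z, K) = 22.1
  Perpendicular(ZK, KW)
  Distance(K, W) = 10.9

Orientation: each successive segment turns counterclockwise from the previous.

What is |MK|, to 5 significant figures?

13.786

M is at the origin; MP runs at 84.5° with length 27.6, so P = (2.6453, 27.473). ∠MPQ = 130.1° gives PQ at 134.40° from the x-axis; with |PQ| = 22.4, Q = (-13.027, 43.477). The perpendicularity gives QU at right angles to PQ, so QU runs at -135.60°; with |QU| = 26.8, U = (-32.175, 24.726). QU ⟂ UZ, so UZ runs at -45.600°; with |UZ| = 17.8, Z = (-19.721, 12.009). ∠UZK = 130.3° gives ZK at 4.1000° from the x-axis; with |ZK| = 22.1, K = (2.3225, 13.589). Then |MK| = |K − M| = 13.786.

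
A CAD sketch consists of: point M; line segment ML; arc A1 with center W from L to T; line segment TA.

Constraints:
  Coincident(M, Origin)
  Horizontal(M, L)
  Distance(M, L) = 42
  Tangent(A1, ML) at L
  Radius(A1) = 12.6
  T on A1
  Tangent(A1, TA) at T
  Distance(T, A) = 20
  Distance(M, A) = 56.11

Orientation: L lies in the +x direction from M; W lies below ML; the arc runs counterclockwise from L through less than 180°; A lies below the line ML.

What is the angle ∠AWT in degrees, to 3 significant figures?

57.8°

Checks: ∠(WL, LM) = 90.00° ✓; |WL| = 12.60 ✓; |WT| = 12.60 ✓; ∠(WT, TA) = 90.00° ✓; |TA| = 20.00 ✓; |MA| = 56.11 ✓.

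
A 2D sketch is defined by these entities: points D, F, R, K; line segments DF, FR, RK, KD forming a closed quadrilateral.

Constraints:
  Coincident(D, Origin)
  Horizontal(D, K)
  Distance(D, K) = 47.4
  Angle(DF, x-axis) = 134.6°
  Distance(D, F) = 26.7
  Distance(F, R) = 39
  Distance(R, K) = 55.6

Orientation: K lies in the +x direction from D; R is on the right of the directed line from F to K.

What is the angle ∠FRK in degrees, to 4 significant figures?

91.65°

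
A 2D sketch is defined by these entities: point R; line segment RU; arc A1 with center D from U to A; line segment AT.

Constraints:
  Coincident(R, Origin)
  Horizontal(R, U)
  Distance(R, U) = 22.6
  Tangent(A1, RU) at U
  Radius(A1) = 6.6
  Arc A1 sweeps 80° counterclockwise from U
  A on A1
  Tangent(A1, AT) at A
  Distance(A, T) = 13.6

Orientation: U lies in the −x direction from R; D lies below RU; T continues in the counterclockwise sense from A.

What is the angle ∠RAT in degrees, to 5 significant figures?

110.62°

R is at the origin; R and U share the same y with |RU| = 22.6 and U on the −x side, so U = (-22.600, 0.0000). Tangency of A1 to RU means the radius DU is perpendicular to RU, so D = U + (0, -6.6) = (-22.600, -6.6000). On A1, U sits at bearing 90° from D; an 80° counterclockwise sweep puts A at bearing 170°, so A = D + 6.6·(cos 170°, sin 170°) = (-29.100, -5.4539). The tangent condition forces DA to be normal to AT, so AT runs along (−sin 170°, cos 170°); with |AT| = 13.6, T = (-31.461, -18.847). Then cos ∠RAT = AR·AT / (|AR||AT|), giving 110.62°.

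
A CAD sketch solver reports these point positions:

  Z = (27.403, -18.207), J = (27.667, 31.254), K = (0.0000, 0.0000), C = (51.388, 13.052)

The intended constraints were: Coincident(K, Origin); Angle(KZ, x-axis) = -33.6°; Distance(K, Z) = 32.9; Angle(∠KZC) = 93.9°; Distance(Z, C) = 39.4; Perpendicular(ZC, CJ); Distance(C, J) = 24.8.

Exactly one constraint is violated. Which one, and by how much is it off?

Distance(C, J) = 24.8 — off by 5.10.

K = (0.00, 0.00) ✓; KZ at -33.60° ✓; |KZ| = 32.90 ✓; ∠KZC = 93.90° ✓; |ZC| = 39.40 ✓; ∠(ZC, CJ) = 90.00° ✓; |CJ| = 29.90 ✗.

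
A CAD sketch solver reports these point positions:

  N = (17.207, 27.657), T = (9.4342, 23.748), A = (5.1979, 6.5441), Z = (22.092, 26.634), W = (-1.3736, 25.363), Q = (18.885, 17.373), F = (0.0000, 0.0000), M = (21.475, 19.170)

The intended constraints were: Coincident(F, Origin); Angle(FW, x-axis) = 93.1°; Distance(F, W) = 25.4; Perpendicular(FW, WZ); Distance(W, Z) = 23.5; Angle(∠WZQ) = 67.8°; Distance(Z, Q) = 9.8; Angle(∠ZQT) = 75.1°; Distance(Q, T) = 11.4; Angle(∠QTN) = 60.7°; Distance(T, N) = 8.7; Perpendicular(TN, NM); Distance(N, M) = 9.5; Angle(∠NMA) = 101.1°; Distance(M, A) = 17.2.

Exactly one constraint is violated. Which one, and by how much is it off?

Distance(M, A) = 17.2 — off by 3.40.

F = (0.00, 0.00) ✓; FW at 93.10° ✓; |FW| = 25.40 ✓; ∠(FW, WZ) = 90.00° ✓; |WZ| = 23.50 ✓; ∠WZQ = 67.80° ✓; |ZQ| = 9.801 ✓; ∠ZQT = 75.10° ✓; |QT| = 11.40 ✓; ∠QTN = 60.70° ✓; |TN| = 8.700 ✓; ∠(TN, NM) = 90.00° ✓; |NM| = 9.500 ✓; ∠NMA = 101.1° ✓; |MA| = 20.60 ✗.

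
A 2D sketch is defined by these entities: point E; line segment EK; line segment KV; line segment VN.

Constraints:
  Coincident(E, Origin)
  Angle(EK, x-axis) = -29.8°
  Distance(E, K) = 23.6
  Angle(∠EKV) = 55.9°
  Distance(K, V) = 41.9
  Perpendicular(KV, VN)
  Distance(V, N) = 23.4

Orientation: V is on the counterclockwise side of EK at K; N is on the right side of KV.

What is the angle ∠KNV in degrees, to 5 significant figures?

60.818°

E is at the origin; EK runs at -29.8° with length 23.6, so K = 23.6·(cos -29.8°, sin -29.8°) = (20.479, -11.729). ∠EKV = 55.9°, so KV runs at -29.8° + (180° − 55.9°) = 94.300° from the x-axis; with |KV| = 41.9, V = K + 41.9·(cos 94.300°, sin 94.300°) = (17.338, 30.053). KV ⟂ VN; with |VN| = 23.4 on the right of KV, N = V + 23.4·(0.99719, 0.074979) = (40.672, 31.808). Then cos ∠KNV = NK·NV / (|NK||NV|), giving 60.818°.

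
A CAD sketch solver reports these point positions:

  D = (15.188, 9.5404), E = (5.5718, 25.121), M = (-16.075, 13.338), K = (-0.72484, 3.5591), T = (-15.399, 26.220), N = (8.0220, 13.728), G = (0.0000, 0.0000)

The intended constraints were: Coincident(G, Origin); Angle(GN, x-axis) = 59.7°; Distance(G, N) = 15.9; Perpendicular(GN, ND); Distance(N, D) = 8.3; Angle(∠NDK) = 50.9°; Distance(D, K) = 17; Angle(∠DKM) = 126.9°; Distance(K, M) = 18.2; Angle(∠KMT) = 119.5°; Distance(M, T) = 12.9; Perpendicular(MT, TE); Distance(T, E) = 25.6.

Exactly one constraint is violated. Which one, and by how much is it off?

Distance(T, E) = 25.6 — off by 4.60.

G = (0.00, 0.00) ✓; GN at 59.70° ✓; |GN| = 15.90 ✓; ∠(GN, ND) = 90.00° ✓; |ND| = 8.300 ✓; ∠NDK = 50.90° ✓; |DK| = 17.00 ✓; ∠DKM = 126.9° ✓; |KM| = 18.20 ✓; ∠KMT = 119.5° ✓; |MT| = 12.90 ✓; ∠(MT, TE) = 90.00° ✓; |TE| = 21.00 ✗.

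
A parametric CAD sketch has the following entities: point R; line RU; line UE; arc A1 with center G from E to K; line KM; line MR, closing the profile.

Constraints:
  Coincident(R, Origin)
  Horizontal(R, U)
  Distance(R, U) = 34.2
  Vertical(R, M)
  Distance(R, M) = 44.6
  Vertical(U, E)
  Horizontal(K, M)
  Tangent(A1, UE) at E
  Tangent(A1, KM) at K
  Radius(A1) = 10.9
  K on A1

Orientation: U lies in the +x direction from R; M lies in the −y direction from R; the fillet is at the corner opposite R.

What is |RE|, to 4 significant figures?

48.01

The virtual corner opposite R is at (34.20, -44.60). Since A1 is tangent to UE there, GE ⟂ UE and since A1 is tangent to KM there, GK ⟂ KM, with radius 10.9, so the center G sits 10.9 in from both sides at G = (23.30, -33.70). That places the tangent points at E = (34.20, -33.70) on UE and K = (23.30, -44.60) on KM. Then |RE| = |E − R| = 48.01.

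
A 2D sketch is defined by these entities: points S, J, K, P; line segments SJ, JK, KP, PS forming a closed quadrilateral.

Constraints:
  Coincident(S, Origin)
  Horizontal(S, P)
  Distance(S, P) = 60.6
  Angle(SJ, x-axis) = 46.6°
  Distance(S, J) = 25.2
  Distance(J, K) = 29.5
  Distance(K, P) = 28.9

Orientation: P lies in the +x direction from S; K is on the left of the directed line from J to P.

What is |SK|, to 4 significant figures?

52.39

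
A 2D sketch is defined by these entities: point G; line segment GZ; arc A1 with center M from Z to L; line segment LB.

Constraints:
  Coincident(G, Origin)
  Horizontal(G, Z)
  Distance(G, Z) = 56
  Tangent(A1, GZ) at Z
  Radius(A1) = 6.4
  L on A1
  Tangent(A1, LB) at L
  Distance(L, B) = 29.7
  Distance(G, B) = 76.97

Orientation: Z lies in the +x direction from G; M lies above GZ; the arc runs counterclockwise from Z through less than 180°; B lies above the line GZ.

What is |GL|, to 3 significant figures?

62.4

Checks: |ML| = 6.400 ✓; ∠(ML, LB) = 90.00° ✓; |LB| = 29.70 ✓; |GB| = 76.97 ✓.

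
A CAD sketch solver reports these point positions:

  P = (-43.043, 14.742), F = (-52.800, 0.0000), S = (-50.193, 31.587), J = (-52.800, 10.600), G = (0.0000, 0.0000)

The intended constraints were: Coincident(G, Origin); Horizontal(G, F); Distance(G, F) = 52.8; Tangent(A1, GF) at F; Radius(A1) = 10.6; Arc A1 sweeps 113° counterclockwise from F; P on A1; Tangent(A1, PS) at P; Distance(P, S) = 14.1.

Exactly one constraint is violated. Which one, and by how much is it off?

Distance(P, S) = 14.1 — off by 4.20.

G = (0.00, 0.00) ✓; G.y = 0.00, F.y = 0.00 ✓; |GF| = 52.80 ✓; ∠(JF, FG) = 90.00° ✓; |JF| = 10.60 ✓; bearing(J→P) − bearing(J→F) = 113.0° ✓; |JP| = 10.60 ✓; ∠(JP, PS) = 90.00° ✓; |PS| = 18.30 ✗.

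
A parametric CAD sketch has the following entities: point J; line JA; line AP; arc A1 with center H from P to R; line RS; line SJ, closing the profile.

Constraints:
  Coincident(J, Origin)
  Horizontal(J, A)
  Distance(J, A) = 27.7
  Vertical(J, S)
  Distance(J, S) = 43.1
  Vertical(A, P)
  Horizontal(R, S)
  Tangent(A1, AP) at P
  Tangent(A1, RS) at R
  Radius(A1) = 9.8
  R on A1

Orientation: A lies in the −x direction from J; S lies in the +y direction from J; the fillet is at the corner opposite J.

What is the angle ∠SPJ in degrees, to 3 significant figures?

69.7°

J is at the origin; J and A share the same y with |JA| = 27.7 and A on the −x side, so A = (-27.7, 0.00). J and S share the same x with |JS| = 43.1 and S on the +y side, so S = (0.00, 43.1). The virtual corner opposite J is at (-27.7, 43.1). The tangent condition forces HP to be normal to AP and tangency of A1 to RS means the radius HR is perpendicular to RS, with radius 9.8, so the center H sits 9.8 in from both sides at H = (-17.9, 33.3). That places the tangent points at P = (-27.7, 33.3) on AP and R = (-17.9, 43.1) on RS. Then cos ∠SPJ = PS·PJ / (|PS||PJ|), giving 69.7°.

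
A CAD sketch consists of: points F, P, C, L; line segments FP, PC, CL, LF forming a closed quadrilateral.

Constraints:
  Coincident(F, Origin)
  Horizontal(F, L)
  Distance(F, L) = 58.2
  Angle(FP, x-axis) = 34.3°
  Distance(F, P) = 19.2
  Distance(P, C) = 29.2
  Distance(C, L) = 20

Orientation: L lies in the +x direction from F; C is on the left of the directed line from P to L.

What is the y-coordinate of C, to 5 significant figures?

14.833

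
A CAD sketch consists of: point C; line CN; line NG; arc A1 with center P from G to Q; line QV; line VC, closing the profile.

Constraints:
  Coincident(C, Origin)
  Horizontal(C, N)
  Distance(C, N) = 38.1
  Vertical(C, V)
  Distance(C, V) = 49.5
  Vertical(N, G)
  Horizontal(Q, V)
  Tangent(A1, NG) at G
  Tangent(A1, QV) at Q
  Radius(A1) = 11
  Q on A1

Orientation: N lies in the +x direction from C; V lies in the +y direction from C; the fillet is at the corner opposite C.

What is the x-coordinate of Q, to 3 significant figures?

27.1

The virtual corner opposite C is at (38.1, 49.5). The tangent condition forces PG to be normal to NG and tangency of A1 to QV means the radius PQ is perpendicular to QV, with radius 11.0, so the center P sits 11.0 in from both sides at P = (27.1, 38.5). That places the tangent points at G = (38.1, 38.5) on NG and Q = (27.1, 49.5) on QV. So Q.x = 27.1.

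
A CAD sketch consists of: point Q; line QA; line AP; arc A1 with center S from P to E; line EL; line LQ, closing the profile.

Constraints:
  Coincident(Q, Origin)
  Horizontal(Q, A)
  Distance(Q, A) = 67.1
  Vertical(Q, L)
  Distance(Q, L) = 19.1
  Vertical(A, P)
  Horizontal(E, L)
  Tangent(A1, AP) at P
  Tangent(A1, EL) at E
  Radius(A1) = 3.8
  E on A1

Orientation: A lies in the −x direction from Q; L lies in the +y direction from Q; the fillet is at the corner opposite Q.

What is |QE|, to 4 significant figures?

66.12

Q is at the origin; Q and A share the same y with |QA| = 67.1 and A on the −x side, so A = (-67.10, 0.000). QL is vertical with |QL| = 19.1 and L on the +y side, so L = (0.000, 19.10). The virtual corner opposite Q is at (-67.10, 19.10). Since A1 is tangent to AP there, SP ⟂ AP and since A1 is tangent to EL there, SE ⟂ EL, with radius 3.8, so the center S sits 3.8 in from both sides at S = (-63.30, 15.30). That places the tangent points at P = (-67.10, 15.30) on AP and E = (-63.30, 19.10) on EL. Then |QE| = |E − Q| = 66.12.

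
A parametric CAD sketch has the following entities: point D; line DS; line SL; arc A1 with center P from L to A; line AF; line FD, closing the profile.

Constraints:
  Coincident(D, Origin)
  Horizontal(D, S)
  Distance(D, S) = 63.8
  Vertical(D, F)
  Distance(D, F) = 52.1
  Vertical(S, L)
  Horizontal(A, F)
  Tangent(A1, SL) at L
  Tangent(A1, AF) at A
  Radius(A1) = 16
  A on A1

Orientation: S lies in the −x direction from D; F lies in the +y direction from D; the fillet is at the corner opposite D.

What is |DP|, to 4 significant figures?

59.90

D and F share the same x with |DF| = 52.1 and F on the +y side, so F = (0.000, 52.10). The virtual corner opposite D is at (-63.80, 52.10). The tangent condition forces PL to be normal to SL and tangency of A1 to AF means the radius PA is perpendicular to AF, with radius 16.0, so the center P sits 16.0 in from both sides at P = (-47.80, 36.10). Then |DP| = |P − D| = 59.90.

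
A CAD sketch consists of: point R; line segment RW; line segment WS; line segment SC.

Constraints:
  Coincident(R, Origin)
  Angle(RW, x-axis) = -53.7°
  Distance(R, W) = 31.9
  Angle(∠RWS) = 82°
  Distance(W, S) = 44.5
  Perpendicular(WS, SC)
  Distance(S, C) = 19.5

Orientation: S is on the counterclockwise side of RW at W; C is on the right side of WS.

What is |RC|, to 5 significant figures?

64.923

∠RWS = 82.0°, so WS runs at -53.7° + (180° − 82.0°) = 44.300° from the x-axis; with |WS| = 44.5, S = W + 44.5·(cos 44.300°, sin 44.300°) = (50.734, 5.3704). The perpendicularity gives SC at right angles to WS; with |SC| = 19.5 on the right of WS, C = S + 19.5·(0.69842, -0.71569) = (64.353, -8.5856). Then |RC| = |C − R| = 64.923.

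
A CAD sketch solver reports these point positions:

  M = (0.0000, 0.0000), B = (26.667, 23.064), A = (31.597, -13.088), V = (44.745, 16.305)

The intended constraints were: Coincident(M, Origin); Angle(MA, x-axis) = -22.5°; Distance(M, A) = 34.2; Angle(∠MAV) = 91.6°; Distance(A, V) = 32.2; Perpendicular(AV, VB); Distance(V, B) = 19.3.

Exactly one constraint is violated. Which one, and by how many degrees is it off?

Perpendicular(AV, VB) — off by 3.60°.

M = (0.00, 0.00) ✓; MA at -22.50° ✓; |MA| = 34.20 ✓; ∠MAV = 91.60° ✓; |AV| = 32.20 ✓; ∠(AV, VB) = 93.60° ✗; |VB| = 19.30 ✓.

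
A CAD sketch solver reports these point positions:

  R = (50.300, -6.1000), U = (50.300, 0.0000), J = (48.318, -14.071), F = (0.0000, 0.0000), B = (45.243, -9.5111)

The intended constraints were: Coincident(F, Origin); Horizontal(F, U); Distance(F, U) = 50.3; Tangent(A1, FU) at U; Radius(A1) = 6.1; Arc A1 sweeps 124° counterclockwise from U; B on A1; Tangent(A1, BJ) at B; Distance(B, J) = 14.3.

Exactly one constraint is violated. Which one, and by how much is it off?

Distance(B, J) = 14.3 — off by 8.80.

F = (0.00, 0.00) ✓; F.y = 0.00, U.y = 0.00 ✓; |FU| = 50.30 ✓; ∠(RU, UF) = 90.00° ✓; |RU| = 6.100 ✓; bearing(R→B) − bearing(R→U) = 124.0° ✓; |RB| = 6.100 ✓; ∠(RB, BJ) = 90.01° ✓; |BJ| = 5.500 ✗.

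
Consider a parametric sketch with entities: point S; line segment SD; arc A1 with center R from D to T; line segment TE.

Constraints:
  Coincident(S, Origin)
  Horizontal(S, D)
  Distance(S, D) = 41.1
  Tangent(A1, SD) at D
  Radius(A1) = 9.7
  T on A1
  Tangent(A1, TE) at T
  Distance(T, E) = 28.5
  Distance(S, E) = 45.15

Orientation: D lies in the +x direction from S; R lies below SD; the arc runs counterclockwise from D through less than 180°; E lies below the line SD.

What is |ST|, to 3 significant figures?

32.6

S is at the origin; S and D share the same y with |SD| = 41.1 and D on the +x side, so D = (41.1, 0.00). A1 meets SD tangentially, so RD is at right angles to SD, so R = D + (0, -9.7) = (41.1, -9.70). Since RT ⟂ TE (tangency), |RE| = √(9.7² + 28.5²) = 30.1 regardless of where T sits on A1. So E lies on both circle(S, 45.15) and circle(R, 30.1); the below-SD intersection is E = (26.9, -36.3). T is the foot of the tangent from E: T = (31.5, -8.13).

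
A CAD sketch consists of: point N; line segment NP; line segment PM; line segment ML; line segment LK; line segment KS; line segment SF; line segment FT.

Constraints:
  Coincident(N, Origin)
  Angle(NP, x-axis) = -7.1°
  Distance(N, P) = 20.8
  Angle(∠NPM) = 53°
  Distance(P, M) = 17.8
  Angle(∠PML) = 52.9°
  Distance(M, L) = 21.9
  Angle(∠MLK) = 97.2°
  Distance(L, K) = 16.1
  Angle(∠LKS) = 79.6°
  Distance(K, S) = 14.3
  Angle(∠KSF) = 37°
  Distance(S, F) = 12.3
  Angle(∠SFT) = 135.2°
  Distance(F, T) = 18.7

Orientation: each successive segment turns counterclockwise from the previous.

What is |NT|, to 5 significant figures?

28.072

N is at the origin; NP runs at -7.1° with length 20.8, so P = (20.641, -2.5709). ∠NPM = 53.0° gives PM at 119.90° from the x-axis; with |PM| = 17.8, M = (11.767, 12.860). ∠PML = 52.9° gives ML at -113.00° from the x-axis; with |ML| = 21.9, L = (3.2104, -7.2992). ∠MLK = 97.2° gives LK at -30.200° from the x-axis; with |LK| = 16.1, K = (17.125, -15.398). ∠LKS = 79.6° gives KS at 70.200° from the x-axis; with |KS| = 14.3, S = (21.969, -1.9432). ∠KSF = 37.0° gives SF at -146.80° from the x-axis; with |SF| = 12.3, F = (11.677, -8.6783). ∠SFT = 135.2° gives FT at -102.00° from the x-axis; with |FT| = 18.7, T = (7.7890, -26.970). Then |NT| = |T − N| = 28.072.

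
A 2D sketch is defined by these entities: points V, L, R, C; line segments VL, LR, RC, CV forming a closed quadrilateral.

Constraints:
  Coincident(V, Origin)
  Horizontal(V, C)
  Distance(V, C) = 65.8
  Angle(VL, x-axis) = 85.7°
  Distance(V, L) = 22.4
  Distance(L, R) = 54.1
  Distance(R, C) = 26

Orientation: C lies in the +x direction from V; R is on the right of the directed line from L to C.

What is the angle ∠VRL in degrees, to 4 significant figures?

23.89°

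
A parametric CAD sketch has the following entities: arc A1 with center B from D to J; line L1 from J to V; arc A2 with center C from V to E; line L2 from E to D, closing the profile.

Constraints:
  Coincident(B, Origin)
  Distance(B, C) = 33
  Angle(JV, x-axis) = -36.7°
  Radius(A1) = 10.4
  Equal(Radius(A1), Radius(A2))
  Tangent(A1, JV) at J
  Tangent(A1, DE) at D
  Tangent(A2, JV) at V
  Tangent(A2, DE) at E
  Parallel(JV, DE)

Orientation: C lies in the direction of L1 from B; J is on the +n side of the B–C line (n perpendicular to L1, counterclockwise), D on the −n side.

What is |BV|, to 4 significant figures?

34.60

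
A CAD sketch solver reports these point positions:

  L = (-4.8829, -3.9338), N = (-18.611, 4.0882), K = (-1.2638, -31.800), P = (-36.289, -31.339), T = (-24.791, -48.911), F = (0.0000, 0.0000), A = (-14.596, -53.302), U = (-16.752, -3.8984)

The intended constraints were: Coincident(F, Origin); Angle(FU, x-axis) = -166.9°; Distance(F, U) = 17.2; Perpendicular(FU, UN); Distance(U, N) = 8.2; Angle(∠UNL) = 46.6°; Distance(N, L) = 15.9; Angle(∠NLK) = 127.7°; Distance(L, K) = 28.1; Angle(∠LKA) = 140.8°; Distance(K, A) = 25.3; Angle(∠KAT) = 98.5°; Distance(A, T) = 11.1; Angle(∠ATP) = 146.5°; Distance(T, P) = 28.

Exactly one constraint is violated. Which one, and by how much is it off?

Distance(T, P) = 28 — off by 7.00.

F = (0.00, 0.00) ✓; FU at -166.9° ✓; |FU| = 17.20 ✓; ∠(FU, UN) = 90.00° ✓; |UN| = 8.200 ✓; ∠UNL = 46.60° ✓; |NL| = 15.90 ✓; ∠NLK = 127.7° ✓; |LK| = 28.10 ✓; ∠LKA = 140.8° ✓; |KA| = 25.30 ✓; ∠KAT = 98.50° ✓; |AT| = 11.10 ✓; ∠ATP = 146.5° ✓; |TP| = 21.00 ✗.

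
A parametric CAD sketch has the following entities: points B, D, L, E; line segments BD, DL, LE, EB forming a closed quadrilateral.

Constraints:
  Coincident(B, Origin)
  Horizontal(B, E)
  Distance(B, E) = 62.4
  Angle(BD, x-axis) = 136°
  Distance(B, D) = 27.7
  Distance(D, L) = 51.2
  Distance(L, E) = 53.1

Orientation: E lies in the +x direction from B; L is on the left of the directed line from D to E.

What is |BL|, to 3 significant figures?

48.0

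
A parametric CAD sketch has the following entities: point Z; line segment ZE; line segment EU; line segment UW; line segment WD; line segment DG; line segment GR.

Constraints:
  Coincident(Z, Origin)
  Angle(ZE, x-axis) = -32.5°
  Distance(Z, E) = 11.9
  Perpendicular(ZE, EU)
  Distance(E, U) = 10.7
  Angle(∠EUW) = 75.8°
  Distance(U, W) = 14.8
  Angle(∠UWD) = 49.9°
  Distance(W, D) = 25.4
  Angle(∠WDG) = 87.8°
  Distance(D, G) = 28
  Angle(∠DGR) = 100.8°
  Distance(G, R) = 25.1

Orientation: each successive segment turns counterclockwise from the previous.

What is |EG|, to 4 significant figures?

26.75

Z is at the origin; ZE runs at -32.5° with length 11.9, so E = (10.04, -6.394). ZE ⟂ EU, so EU runs at 57.50°; with |EU| = 10.7, U = (15.79, 2.630). ∠EUW = 75.8° gives UW at 161.7° from the x-axis; with |UW| = 14.8, W = (1.734, 7.278). ∠UWD = 49.9° gives WD at -68.20° from the x-axis; with |WD| = 25.4, D = (11.17, -16.31). ∠WDG = 87.8° gives DG at 24.00° from the x-axis; with |DG| = 28.0, G = (36.75, -4.917). Then |EG| = |G − E| = 26.75.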